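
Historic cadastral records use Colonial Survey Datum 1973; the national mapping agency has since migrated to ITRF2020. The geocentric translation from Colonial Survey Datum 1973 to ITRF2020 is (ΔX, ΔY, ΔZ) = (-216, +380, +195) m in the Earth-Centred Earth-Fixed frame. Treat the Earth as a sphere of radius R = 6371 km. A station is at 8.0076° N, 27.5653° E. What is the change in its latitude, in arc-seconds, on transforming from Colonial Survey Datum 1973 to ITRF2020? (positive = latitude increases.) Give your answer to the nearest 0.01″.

Δφ = 6.32″

sin φ = 0.139304, cos φ = 0.990250, sin λ = 0.462759, cos λ = 0.886484.
North component: ΔN = −sin φ cos λ·ΔX − sin φ sin λ·ΔY + cos φ·ΔZ = −(0.139304)(0.886484)(-216) − (0.139304)(0.462759)(380) + (0.990250)(195) = 195.28 m.
1° of latitude spans πR/180 = 111195 m, so Δφ = 195.28 / 111195 × 3600 = 6.322″.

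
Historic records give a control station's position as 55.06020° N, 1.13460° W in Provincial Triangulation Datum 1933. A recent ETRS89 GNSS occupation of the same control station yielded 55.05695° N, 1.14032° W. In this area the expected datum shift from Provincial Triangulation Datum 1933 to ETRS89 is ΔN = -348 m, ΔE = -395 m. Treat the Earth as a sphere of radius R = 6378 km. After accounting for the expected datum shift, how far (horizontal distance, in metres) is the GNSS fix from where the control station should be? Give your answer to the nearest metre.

Observed coordinate differences: Δφ = -0.00325°, Δλ = -0.00572°.
Converting to metres (1° lat = 111317 m, cos φ = 0.572715): observed ΔN = -361.8 m, observed ΔE = -364.7 m.
Subtracting the expected shift leaves a residual of -361.8 − (-348) = -13.8 m north and -364.7 − (-395) = 30.3 m east.
Residual distance = √((-13.8)² + 30.3²) = 33.3 m.

33 m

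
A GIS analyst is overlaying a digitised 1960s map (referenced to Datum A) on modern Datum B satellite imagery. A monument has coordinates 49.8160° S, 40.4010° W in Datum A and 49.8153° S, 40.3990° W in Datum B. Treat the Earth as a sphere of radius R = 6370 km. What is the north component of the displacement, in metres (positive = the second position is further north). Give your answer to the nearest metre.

Δφ = -49.8153° − -49.8160° = +0.0007°; Δλ = -40.3990° − -40.4010° = +0.0020°.
1° along a meridian = πR/180 = 111177 m.
ΔN = Δφ × 111177 = 77.8 m; ΔE = Δλ × 111177 × cos(-49.8160°) = +0.0020 × 111177 × 0.645244 = 143.5 m.

ΔN = 78 m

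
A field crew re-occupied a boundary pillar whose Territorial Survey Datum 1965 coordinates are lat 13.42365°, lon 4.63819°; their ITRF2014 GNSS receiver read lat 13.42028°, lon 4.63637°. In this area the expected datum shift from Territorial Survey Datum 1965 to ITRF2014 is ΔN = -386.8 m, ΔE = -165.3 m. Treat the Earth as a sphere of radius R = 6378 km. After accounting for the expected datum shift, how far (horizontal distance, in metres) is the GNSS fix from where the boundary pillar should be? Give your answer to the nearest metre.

Observed coordinate differences: Δφ = -0.00337°, Δλ = -0.00182°.
Converting to metres (1° lat = 111317 m, cos φ = 0.972680): observed ΔN = -375.1 m, observed ΔE = -197.1 m.
Subtracting the expected shift leaves a residual of -375.1 − (-386.8) = 11.7 m north and -197.1 − (-165.3) = -31.8 m east.
Residual distance = √(11.7² + (-31.8)²) = 33.8 m.

34 m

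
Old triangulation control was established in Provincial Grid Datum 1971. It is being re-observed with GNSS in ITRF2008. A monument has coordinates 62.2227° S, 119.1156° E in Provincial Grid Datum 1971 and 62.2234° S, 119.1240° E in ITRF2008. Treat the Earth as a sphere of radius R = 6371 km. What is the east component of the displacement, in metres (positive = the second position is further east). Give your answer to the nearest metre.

ΔE = 435 m

Δφ = -62.2234° − -62.2227° = -0.0007°; Δλ = 119.1240° − 119.1156° = +0.0084°.
1° along a meridian = πR/180 = 111195 m.
ΔN = Δφ × 111195 = -77.8 m; ΔE = Δλ × 111195 × cos(-62.2227°) = +0.0084 × 111195 × 0.466036 = 435.3 m.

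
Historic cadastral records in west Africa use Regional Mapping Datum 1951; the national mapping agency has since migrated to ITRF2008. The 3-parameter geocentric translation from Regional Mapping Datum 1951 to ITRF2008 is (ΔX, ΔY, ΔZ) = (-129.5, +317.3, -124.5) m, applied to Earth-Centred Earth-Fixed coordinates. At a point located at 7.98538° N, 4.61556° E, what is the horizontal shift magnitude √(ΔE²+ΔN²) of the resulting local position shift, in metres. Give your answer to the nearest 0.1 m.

344.4 m

At φ = 7.98538°, λ = 4.61556°: sin φ = 0.138920, cos φ = 0.990304, sin λ = 0.080470, cos λ = 0.996757.
ΔE = −sin λ·ΔX + cos λ·ΔY = −(0.080470)·(-129.5) + (0.996757)·(317.3) = 326.69 m.
ΔN = −sin φ cos λ·ΔX − sin φ sin λ·ΔY + cos φ·ΔZ = −(0.138920)(0.996757)(-129.5) − (0.138920)(0.080470)(317.3) + (0.990304)(-124.5) = -108.91 m.
Horizontal magnitude = √(ΔE² + ΔN²) = √(326.69² + (-108.91)²) = 344.37 m.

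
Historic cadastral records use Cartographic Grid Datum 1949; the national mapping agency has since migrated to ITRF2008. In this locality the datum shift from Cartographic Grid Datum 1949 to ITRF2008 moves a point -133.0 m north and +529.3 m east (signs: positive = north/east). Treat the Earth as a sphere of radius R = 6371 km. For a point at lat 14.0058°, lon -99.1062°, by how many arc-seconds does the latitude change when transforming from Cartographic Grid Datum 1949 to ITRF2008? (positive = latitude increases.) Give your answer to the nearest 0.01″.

On a sphere of radius R, 1 rad of latitude = R, so Δφ = ΔN / R = -133.0 / 6371000 = -2.0876e-05 rad = -4.306″.

Δφ = -4.31″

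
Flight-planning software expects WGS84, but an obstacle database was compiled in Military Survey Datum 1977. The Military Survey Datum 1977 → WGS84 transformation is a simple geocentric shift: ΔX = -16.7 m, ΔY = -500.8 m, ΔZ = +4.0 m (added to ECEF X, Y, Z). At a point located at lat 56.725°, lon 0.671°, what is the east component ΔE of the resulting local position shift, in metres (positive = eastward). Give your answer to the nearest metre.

ΔE = -501 m

The local east axis at (φ, λ) is (−sin λ, cos λ, 0), so ΔE = −sin(0.671°)·(-16.7) + cos(0.671°)·(-500.8) = -500.57 m.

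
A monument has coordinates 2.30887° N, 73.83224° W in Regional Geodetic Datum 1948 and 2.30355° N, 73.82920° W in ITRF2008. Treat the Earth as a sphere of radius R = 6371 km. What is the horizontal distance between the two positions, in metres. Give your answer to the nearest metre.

681 m

Δφ = 2.30355° − 2.30887° = -0.00532°; Δλ = -73.82920° − -73.83224° = +0.00304°.
1° along a meridian = πR/180 = 111195 m.
ΔN = Δφ × 111195 = -591.6 m; ΔE = Δλ × 111195 × cos(2.30887°) = +0.00304 × 111195 × 0.999188 = 337.8 m.
Distance = √(ΔE² + ΔN²) = √(337.8² + (-591.6)²) = 681.2 m.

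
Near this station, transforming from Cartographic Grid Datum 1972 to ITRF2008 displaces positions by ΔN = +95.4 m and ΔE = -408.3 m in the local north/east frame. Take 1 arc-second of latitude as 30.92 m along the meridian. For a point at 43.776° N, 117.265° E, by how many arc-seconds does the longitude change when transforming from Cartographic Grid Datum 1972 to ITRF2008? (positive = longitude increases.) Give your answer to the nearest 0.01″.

At latitude 43.776°, cos φ = 0.722050.
1″ of longitude at this latitude = 30.92 × cos φ = 22.3258 m, so Δλ = -408.3 / 22.3258 = -18.288″.

Δλ = -18.29″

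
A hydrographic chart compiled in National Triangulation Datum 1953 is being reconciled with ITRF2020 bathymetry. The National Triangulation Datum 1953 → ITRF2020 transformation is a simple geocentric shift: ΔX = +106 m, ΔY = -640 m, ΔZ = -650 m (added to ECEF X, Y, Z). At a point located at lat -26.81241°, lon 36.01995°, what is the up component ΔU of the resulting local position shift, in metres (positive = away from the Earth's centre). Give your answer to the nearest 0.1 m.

At φ = -26.81241°, λ = 36.01995°: sin φ = -0.451071, cos φ = 0.892488, sin λ = 0.588067, cos λ = 0.808812.
ΔU = cos φ cos λ·ΔX + cos φ sin λ·ΔY + sin φ·ΔZ = (0.892488)(0.808812)(106) + (0.892488)(0.588067)(-640) + (-0.451071)(-650) = 33.81 m.

ΔU = 33.8 m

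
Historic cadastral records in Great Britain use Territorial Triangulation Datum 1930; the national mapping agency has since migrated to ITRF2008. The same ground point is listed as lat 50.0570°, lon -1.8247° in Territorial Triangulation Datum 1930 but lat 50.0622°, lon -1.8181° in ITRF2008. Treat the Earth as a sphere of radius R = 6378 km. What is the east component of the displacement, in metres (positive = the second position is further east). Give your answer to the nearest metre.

Δφ = 50.0622° − 50.0570° = +0.0052°; Δλ = -1.8181° − -1.8247° = +0.0066°.
1° along a meridian = πR/180 = 111317 m.
ΔN = Δφ × 111317 = 578.8 m; ΔE = Δλ × 111317 × cos(50.0570°) = +0.0066 × 111317 × 0.642025 = 471.7 m.

ΔE = 472 m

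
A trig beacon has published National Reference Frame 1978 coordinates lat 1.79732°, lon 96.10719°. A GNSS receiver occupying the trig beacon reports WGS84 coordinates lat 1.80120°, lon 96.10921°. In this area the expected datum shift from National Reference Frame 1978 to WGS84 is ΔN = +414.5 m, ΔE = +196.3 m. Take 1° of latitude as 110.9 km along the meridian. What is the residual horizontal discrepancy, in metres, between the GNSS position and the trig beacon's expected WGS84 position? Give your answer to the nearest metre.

Observed coordinate differences: Δφ = +0.00388°, Δλ = +0.00202°.
Converting to metres (1° lat = 110900 m, cos φ = 0.999508): observed ΔN = 430.3 m, observed ΔE = 223.9 m.
Subtracting the expected shift leaves a residual of 430.3 − (414.5) = 15.8 m north and 223.9 − (196.3) = 27.6 m east.
Residual distance = √(15.8² + 27.6²) = 31.8 m.

32 m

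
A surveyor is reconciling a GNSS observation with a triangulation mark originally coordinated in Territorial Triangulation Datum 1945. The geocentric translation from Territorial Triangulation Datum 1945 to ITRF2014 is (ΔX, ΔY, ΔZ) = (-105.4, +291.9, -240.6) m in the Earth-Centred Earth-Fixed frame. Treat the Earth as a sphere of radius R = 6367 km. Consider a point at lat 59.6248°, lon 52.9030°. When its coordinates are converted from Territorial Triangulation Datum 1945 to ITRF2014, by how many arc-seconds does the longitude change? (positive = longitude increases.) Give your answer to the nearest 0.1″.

Δλ = 16.7″

sin φ = 0.862733, cos φ = 0.505660, sin λ = 0.797616, cos λ = 0.603166.
East component: ΔE = −sin λ·ΔX + cos λ·ΔY = −(0.797616)(-105.4) + (0.603166)(291.9) = 260.13 m.
1° of latitude spans πR/180 = 111125 m; at latitude φ, 1° of longitude spans that × cos φ = 56191.6 m, so Δλ = 260.13 / 56191.6 × 3600 = 16.666″.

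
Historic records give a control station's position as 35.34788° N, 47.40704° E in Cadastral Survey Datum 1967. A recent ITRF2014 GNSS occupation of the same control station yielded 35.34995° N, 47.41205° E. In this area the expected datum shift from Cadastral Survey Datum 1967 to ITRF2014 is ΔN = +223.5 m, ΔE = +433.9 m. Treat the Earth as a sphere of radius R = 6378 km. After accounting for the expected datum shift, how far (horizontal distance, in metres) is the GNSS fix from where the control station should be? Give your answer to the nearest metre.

Observed coordinate differences: Δφ = +0.00207°, Δλ = +0.00501°.
Converting to metres (1° lat = 111317 m, cos φ = 0.815654): observed ΔN = 230.4 m, observed ΔE = 454.9 m.
Subtracting the expected shift leaves a residual of 230.4 − (223.5) = 6.9 m north and 454.9 − (433.9) = 21.0 m east.
Residual distance = √(6.9² + 21.0²) = 22.1 m.

22 m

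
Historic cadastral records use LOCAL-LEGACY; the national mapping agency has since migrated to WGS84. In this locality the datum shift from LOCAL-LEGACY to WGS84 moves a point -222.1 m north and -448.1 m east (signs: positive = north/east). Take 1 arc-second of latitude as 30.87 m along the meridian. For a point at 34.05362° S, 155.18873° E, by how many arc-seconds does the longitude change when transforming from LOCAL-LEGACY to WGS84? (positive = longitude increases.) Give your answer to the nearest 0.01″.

Δλ = -17.52″

At latitude -34.05362°, cos φ = 0.828514.
1″ of longitude at this latitude = 30.87 × cos φ = 25.5762 m, so Δλ = -448.1 / 25.5762 = -17.520″.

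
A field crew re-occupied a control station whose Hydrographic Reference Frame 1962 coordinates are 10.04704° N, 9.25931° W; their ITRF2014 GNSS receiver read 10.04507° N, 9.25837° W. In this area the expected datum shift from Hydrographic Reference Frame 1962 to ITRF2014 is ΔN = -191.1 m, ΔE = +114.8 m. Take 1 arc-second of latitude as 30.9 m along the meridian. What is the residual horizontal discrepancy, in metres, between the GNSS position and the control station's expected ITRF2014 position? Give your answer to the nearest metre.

Observed coordinate differences: Δφ = -0.00197°, Δλ = +0.00094°.
Converting to metres (1° lat = 111240 m, cos φ = 0.984665): observed ΔN = -219.1 m, observed ΔE = 103.0 m.
Subtracting the expected shift leaves a residual of -219.1 − (-191.1) = -28.0 m north and 103.0 − (114.8) = -11.8 m east.
Residual distance = √((-28.0)² + (-11.8)²) = 30.4 m.

30 m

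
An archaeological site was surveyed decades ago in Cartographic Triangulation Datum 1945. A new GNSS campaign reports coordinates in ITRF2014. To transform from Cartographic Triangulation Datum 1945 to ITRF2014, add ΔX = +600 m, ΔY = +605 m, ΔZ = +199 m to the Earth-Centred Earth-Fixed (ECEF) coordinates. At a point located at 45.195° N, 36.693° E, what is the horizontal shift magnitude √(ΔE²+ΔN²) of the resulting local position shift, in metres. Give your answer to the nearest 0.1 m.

At φ = 45.195°, λ = 36.693°: sin φ = 0.709509, cos φ = 0.704696, sin λ = 0.597527, cos λ = 0.801849.
ΔE = −sin λ·ΔX + cos λ·ΔY = −(0.597527)·(600) + (0.801849)·(605) = 126.60 m.
ΔN = −sin φ cos λ·ΔX − sin φ sin λ·ΔY + cos φ·ΔZ = −(0.709509)(0.801849)(600) − (0.709509)(0.597527)(605) + (0.704696)(199) = -457.61 m.
Horizontal magnitude = √(ΔE² + ΔN²) = √(126.60² + (-457.61)²) = 474.80 m.

474.8 m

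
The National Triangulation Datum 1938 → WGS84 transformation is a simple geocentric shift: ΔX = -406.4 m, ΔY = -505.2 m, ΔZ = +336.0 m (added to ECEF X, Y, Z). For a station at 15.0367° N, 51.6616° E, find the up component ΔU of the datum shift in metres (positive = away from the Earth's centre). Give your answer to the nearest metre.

The local up (radial) axis is (cos φ cos λ, cos φ sin λ, sin φ), giving ΔU = -243.460 − 382.691 + 87.171 = -538.98 m.

ΔU = -539 m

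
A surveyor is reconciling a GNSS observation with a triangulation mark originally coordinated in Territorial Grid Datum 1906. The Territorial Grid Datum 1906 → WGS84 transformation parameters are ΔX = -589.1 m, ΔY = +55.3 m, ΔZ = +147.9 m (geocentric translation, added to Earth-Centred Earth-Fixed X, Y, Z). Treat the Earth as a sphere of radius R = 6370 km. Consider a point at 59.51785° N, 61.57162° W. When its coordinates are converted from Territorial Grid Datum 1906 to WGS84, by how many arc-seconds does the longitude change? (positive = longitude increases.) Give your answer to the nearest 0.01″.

Δλ = -31.39″

sin φ = 0.861787, cos φ = 0.507270, sin λ = -0.879413, cos λ = 0.476060.
East component: ΔE = −sin λ·ΔX + cos λ·ΔY = −(-0.879413)(-589.1) + (0.476060)(55.3) = -491.74 m.
1° of latitude spans πR/180 = 111177 m; at latitude φ, 1° of longitude spans that × cos φ = 56397.0 m, so Δλ = -491.74 / 56397.0 × 3600 = -31.389″.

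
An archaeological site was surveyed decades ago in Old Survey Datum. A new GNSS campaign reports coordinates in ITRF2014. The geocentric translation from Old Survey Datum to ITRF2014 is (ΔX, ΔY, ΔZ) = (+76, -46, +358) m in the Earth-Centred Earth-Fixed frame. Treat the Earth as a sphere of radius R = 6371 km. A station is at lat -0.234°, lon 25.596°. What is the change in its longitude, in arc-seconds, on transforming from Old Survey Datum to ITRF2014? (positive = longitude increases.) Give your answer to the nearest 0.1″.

Δλ = -2.4″

sin φ = -0.004084, cos φ = 0.999992, sin λ = 0.432023, cos λ = 0.901863.
East component: ΔE = −sin λ·ΔX + cos λ·ΔY = −(0.432023)(76) + (0.901863)(-46) = -74.32 m.
1° of latitude spans πR/180 = 111195 m; at latitude φ, 1° of longitude spans that × cos φ = 111194.0 m, so Δλ = -74.32 / 111194.0 × 3600 = -2.406″.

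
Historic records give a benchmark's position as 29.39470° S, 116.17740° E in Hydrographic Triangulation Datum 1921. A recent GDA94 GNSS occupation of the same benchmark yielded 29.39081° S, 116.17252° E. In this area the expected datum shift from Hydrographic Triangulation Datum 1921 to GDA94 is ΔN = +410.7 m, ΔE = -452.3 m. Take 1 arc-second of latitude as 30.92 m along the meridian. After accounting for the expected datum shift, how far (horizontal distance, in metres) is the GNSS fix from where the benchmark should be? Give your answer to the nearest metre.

31 m

Observed coordinate differences: Δφ = +0.00389°, Δλ = -0.00488°.
Converting to metres (1° lat = 111312 m, cos φ = 0.871259): observed ΔN = 433.0 m, observed ΔE = -473.3 m.
Subtracting the expected shift leaves a residual of 433.0 − (410.7) = 22.3 m north and -473.3 − (-452.3) = -21.0 m east.
Residual distance = √(22.3² + (-21.0)²) = 30.6 m.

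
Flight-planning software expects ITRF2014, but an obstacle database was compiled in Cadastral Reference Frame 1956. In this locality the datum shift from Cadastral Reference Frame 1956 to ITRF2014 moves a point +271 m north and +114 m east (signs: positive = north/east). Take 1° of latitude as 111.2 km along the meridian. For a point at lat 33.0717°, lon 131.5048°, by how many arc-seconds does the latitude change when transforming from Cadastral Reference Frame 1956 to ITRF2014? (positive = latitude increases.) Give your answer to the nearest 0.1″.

1° of latitude = 111.2 km, so Δφ = 271.0 / 111200 = 0.0024371° = 8.773″.

Δφ = 8.8″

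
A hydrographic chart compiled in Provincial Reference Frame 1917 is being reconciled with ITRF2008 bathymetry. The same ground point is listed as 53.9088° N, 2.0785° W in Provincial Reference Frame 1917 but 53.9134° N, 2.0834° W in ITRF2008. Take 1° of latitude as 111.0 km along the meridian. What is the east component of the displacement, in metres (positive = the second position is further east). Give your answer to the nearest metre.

ΔE = -320 m

Δφ = 53.9134° − 53.9088° = +0.0046°; Δλ = -2.0834° − -2.0785° = -0.0049°.
ΔN = Δφ × 111000 = 510.6 m; ΔE = Δλ × 111000 × cos(53.9088°) = -0.0049 × 111000 × 0.589072 = -320.4 m.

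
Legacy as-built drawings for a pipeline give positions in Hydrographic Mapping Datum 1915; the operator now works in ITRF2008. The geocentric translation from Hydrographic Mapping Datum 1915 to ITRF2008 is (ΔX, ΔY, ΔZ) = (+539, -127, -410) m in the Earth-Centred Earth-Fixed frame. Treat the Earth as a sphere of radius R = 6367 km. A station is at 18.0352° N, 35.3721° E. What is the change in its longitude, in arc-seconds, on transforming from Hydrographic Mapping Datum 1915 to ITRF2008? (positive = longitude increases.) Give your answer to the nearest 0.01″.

Δλ = -14.16″

sin φ = 0.309601, cos φ = 0.950866, sin λ = 0.578884, cos λ = 0.815410.
East component: ΔE = −sin λ·ΔX + cos λ·ΔY = −(0.578884)(539) + (0.815410)(-127) = -415.58 m.
1° of latitude spans πR/180 = 111125 m; at latitude φ, 1° of longitude spans that × cos φ = 105665.1 m, so Δλ = -415.58 / 105665.1 × 3600 = -14.159″.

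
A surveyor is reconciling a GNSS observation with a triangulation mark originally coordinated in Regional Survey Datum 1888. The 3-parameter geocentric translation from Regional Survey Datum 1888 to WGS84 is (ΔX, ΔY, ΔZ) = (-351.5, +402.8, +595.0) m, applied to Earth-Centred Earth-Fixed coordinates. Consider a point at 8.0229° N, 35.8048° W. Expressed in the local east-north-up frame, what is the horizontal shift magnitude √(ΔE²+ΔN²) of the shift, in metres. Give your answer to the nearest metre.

At φ = 8.0229°, λ = -35.8048°: sin φ = 0.139569, cos φ = 0.990212, sin λ = -0.585026, cos λ = 0.811015.
ΔE = −sin λ·ΔX + cos λ·ΔY = −(-0.585026)·(-351.5) + (0.811015)·(402.8) = 121.04 m.
ΔN = −sin φ cos λ·ΔX − sin φ sin λ·ΔY + cos φ·ΔZ = −(0.139569)(0.811015)(-351.5) − (0.139569)(-0.585026)(402.8) + (0.990212)(595.0) = 661.85 m.
Horizontal magnitude = √(ΔE² + ΔN²) = √(121.04² + 661.85²) = 672.83 m.

673 m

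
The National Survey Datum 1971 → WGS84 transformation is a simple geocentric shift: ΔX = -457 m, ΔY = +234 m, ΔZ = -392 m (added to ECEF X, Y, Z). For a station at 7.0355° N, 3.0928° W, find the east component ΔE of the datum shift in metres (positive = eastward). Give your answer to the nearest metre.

ΔE = 209 m

At φ = 7.0355°, λ = -3.0928°: sin φ = 0.122484, cos φ = 0.992470, sin λ = -0.053953, cos λ = 0.998543.
ΔE = −sin λ·ΔX + cos λ·ΔY = −(-0.053953)·(-457) + (0.998543)·(234) = 209.00 m.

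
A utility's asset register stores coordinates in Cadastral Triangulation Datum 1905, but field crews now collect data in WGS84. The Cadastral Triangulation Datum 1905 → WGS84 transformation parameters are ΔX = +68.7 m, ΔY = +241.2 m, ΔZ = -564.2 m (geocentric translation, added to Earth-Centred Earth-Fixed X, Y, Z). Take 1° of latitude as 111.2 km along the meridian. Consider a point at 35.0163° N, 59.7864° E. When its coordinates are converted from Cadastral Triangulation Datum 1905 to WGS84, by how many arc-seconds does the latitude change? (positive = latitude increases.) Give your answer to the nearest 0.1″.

sin φ = 0.573809, cos φ = 0.818989, sin λ = 0.864155, cos λ = 0.503225.
North component: ΔN = −sin φ cos λ·ΔX − sin φ sin λ·ΔY + cos φ·ΔZ = −(0.573809)(0.503225)(68.7) − (0.573809)(0.864155)(241.2) + (0.818989)(-564.2) = -601.51 m.
1° of latitude spans 111200 m, so Δφ = -601.51 / 111200 × 3600 = -19.473″.

Δφ = -19.5″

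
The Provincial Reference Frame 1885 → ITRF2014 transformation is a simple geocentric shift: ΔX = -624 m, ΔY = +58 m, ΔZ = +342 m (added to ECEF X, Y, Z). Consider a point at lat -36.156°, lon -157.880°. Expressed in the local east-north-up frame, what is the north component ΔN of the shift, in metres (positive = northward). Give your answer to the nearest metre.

ΔN = 604 m

The local north axis is (−sin φ cos λ, −sin φ sin λ, cos φ), giving ΔN = 341.054 − 12.885 + 276.135 = 604.30 m.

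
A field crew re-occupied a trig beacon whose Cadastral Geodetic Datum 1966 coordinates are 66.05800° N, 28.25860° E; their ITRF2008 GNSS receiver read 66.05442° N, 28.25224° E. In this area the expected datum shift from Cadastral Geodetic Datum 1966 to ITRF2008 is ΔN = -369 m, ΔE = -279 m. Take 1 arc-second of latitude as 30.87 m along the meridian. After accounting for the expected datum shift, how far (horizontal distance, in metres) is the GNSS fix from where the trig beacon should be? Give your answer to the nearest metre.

30 m

Observed coordinate differences: Δφ = -0.00358°, Δλ = -0.00636°.
Converting to metres (1° lat = 111132 m, cos φ = 0.405812): observed ΔN = -397.9 m, observed ΔE = -286.8 m.
Subtracting the expected shift leaves a residual of -397.9 − (-369) = -28.9 m north and -286.8 − (-279) = -7.8 m east.
Residual distance = √((-28.9)² + (-7.8)²) = 29.9 m.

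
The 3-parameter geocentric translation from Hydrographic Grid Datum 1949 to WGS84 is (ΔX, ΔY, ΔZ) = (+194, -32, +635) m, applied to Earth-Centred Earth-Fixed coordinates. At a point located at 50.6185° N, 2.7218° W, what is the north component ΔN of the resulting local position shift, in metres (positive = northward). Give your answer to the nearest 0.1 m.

The local north axis is (−sin φ cos λ, −sin φ sin λ, cos φ), giving ΔN = -149.781 − 1.175 + 402.895 = 251.94 m.

ΔN = 251.9 m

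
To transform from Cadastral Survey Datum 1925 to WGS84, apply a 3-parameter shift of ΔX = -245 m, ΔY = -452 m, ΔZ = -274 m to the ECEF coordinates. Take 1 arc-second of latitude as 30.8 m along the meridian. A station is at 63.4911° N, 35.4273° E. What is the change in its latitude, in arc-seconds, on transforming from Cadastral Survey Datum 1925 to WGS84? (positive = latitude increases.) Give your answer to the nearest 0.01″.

Δφ = 9.44″

sin φ = 0.894865, cos φ = 0.446337, sin λ = 0.579669, cos λ = 0.814852.
North component: ΔN = −sin φ cos λ·ΔX − sin φ sin λ·ΔY + cos φ·ΔZ = −(0.894865)(0.814852)(-245) − (0.894865)(0.579669)(-452) + (0.446337)(-274) = 290.82 m.
1° of latitude spans 3600 × 30.80 = 110880 m, so Δφ = 290.82 / 110880 × 3600 = 9.442″.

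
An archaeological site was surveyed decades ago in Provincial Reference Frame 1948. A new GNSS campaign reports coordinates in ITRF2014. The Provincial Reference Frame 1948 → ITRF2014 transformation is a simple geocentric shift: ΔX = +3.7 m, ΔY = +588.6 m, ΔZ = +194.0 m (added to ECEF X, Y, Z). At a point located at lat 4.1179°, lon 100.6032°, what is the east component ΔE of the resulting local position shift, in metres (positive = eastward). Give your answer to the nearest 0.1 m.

ΔE = -111.9 m

At φ = 4.1179°, λ = 100.6032°: sin φ = 0.071809, cos φ = 0.997418, sin λ = 0.982925, cos λ = -0.184006.
ΔE = −sin λ·ΔX + cos λ·ΔY = −(0.982925)·(3.7) + (-0.184006)·(588.6) = -111.94 m.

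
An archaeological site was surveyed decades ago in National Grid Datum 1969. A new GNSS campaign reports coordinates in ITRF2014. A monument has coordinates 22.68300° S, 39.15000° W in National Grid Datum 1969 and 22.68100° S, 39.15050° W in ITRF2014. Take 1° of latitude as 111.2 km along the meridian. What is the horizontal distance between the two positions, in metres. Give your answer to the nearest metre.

228 m

Δφ = -22.68100° − -22.68300° = +0.00200°; Δλ = -39.15050° − -39.15000° = -0.00050°.
ΔN = Δφ × 111200 = 222.4 m; ΔE = Δλ × 111200 × cos(-22.68300°) = -0.00050 × 111200 × 0.922653 = -51.3 m.
Distance = √(ΔE² + ΔN²) = √((-51.3)² + 222.4²) = 228.2 m.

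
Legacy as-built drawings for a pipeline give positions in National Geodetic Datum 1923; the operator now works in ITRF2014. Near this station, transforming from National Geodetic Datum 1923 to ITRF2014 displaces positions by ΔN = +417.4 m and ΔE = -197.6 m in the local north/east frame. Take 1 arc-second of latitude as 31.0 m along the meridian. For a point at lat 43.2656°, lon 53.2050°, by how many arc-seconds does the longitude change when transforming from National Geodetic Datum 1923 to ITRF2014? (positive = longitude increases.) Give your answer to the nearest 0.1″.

At latitude 43.2656°, cos φ = 0.728184.
1″ of longitude at this latitude = 31.00 × cos φ = 22.5737 m, so Δλ = -197.6 / 22.5737 = -8.754″.

Δλ = -8.8″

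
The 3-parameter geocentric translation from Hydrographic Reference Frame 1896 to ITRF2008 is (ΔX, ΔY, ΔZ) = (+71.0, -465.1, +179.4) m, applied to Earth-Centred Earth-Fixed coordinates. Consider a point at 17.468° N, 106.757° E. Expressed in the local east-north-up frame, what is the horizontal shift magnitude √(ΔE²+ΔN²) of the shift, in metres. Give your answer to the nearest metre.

At φ = 17.468°, λ = 106.757°: sin φ = 0.300173, cos φ = 0.953885, sin λ = 0.957536, cos λ = -0.288313.
ΔE = −sin λ·ΔX + cos λ·ΔY = −(0.957536)·(71.0) + (-0.288313)·(-465.1) = 66.11 m.
ΔN = −sin φ cos λ·ΔX − sin φ sin λ·ΔY + cos φ·ΔZ = −(0.300173)(-0.288313)(71.0) − (0.300173)(0.957536)(-465.1) + (0.953885)(179.4) = 310.95 m.
Horizontal magnitude = √(ΔE² + ΔN²) = √(66.11² + 310.95²) = 317.90 m.

318 m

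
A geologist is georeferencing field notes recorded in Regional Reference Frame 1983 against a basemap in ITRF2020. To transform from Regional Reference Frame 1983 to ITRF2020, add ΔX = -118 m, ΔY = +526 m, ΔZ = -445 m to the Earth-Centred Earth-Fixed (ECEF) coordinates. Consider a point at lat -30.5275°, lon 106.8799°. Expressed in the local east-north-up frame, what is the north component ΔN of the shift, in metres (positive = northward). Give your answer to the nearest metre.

ΔN = -110 m

At φ = -30.5275°, λ = 106.8799°: sin φ = -0.507952, cos φ = 0.861385, sin λ = 0.956916, cos λ = -0.290367.
ΔN = −sin φ cos λ·ΔX − sin φ sin λ·ΔY + cos φ·ΔZ = −(-0.507952)(-0.290367)(-118) − (-0.507952)(0.956916)(526) + (0.861385)(-445) = -110.24 m.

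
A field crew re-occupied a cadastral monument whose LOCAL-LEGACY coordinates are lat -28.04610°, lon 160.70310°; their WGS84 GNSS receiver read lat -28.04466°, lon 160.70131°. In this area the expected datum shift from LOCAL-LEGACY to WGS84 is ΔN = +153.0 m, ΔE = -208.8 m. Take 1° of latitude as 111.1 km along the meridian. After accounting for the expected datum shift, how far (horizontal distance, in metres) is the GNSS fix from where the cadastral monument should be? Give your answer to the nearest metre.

34 m

Observed coordinate differences: Δφ = +0.00144°, Δλ = -0.00179°.
Converting to metres (1° lat = 111100 m, cos φ = 0.882570): observed ΔN = 160.0 m, observed ΔE = -175.5 m.
Subtracting the expected shift leaves a residual of 160.0 − (153.0) = 7.0 m north and -175.5 − (-208.8) = 33.3 m east.
Residual distance = √(7.0² + 33.3²) = 34.0 m.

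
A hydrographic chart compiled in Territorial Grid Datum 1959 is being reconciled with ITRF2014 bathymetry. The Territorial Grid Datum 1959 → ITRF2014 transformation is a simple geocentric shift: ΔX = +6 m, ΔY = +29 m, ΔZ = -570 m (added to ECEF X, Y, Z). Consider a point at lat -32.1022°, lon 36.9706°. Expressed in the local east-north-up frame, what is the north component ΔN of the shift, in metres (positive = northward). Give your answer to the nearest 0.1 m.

At φ = -32.1022°, λ = 36.9706°: sin φ = -0.531431, cos φ = 0.847102, sin λ = 0.601405, cos λ = 0.798944.
ΔN = −sin φ cos λ·ΔX − sin φ sin λ·ΔY + cos φ·ΔZ = −(-0.531431)(0.798944)(6) − (-0.531431)(0.601405)(29) + (0.847102)(-570) = -471.03 m.

ΔN = -471.0 m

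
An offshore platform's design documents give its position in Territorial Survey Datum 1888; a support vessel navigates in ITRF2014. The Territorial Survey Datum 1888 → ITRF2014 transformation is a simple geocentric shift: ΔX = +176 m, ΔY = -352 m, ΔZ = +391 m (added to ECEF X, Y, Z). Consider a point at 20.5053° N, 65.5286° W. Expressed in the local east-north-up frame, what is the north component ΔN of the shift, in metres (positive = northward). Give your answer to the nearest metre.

ΔN = 228 m

The local north axis is (−sin φ cos λ, −sin φ sin λ, cos φ), giving ΔN = -25.539 − 112.227 + 366.226 = 228.46 m.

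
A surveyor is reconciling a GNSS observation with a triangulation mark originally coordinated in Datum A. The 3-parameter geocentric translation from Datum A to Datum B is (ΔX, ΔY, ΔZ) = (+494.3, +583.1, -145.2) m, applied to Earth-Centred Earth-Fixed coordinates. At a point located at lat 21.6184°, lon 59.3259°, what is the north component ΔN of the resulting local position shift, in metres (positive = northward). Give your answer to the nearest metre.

At φ = 21.6184°, λ = 59.3259°: sin φ = 0.368423, cos φ = 0.929658, sin λ = 0.860083, cos λ = 0.510154.
ΔN = −sin φ cos λ·ΔX − sin φ sin λ·ΔY + cos φ·ΔZ = −(0.368423)(0.510154)(494.3) − (0.368423)(0.860083)(583.1) + (0.929658)(-145.2) = -412.66 m.

ΔN = -413 m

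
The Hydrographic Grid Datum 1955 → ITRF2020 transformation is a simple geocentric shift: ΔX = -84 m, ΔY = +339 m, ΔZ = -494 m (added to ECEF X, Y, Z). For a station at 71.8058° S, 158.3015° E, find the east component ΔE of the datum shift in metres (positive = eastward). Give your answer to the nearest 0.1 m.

At φ = -71.8058°, λ = 158.3015°: sin φ = -0.950004, cos φ = 0.312239, sin λ = 0.369722, cos λ = -0.929142.
ΔE = −sin λ·ΔX + cos λ·ΔY = −(0.369722)·(-84) + (-0.929142)·(339) = -283.92 m.

ΔE = -283.9 m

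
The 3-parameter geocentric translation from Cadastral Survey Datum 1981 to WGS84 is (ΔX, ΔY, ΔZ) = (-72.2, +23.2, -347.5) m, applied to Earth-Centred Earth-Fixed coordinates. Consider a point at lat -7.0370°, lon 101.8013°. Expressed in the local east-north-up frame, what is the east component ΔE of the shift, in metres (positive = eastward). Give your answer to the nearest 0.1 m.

At φ = -7.0370°, λ = 101.8013°: sin φ = -0.122510, cos φ = 0.992467, sin λ = 0.978863, cos λ = -0.204518.
ΔE = −sin λ·ΔX + cos λ·ΔY = −(0.978863)·(-72.2) + (-0.204518)·(23.2) = 65.93 m.

ΔE = 65.9 m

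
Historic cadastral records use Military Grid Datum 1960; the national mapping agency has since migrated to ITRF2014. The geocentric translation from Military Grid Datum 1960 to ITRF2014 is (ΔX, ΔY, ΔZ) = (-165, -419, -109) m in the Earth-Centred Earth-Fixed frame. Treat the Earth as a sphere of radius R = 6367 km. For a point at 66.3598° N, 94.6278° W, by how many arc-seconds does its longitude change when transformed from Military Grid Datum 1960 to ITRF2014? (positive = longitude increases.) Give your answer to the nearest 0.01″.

sin φ = 0.916082, cos φ = 0.400992, sin λ = -0.996740, cos λ = -0.080683.
East component: ΔE = −sin λ·ΔX + cos λ·ΔY = −(-0.996740)(-165) + (-0.080683)(-419) = -130.66 m.
1° of latitude spans πR/180 = 111125 m; at latitude φ, 1° of longitude spans that × cos φ = 44560.3 m, so Δλ = -130.66 / 44560.3 × 3600 = -10.556″.

Δλ = -10.56″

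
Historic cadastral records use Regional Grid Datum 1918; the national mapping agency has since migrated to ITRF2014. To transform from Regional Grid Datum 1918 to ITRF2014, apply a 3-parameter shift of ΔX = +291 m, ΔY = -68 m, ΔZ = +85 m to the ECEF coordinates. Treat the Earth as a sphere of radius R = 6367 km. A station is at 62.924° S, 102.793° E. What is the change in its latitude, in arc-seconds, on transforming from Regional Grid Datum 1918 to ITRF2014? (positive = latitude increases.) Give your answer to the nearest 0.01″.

sin φ = -0.890404, cos φ = 0.455172, sin λ = 0.975176, cos λ = -0.221429.
North component: ΔN = −sin φ cos λ·ΔX − sin φ sin λ·ΔY + cos φ·ΔZ = −(-0.890404)(-0.221429)(291) − (-0.890404)(0.975176)(-68) + (0.455172)(85) = -77.73 m.
1° of latitude spans πR/180 = 111125 m, so Δφ = -77.73 / 111125 × 3600 = -2.518″.

Δφ = -2.52″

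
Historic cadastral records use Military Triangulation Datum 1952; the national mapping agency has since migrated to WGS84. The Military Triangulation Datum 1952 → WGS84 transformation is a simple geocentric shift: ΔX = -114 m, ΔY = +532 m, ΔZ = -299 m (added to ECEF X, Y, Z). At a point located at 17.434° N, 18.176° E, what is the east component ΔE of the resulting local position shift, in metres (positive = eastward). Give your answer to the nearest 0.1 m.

The local east axis at (φ, λ) is (−sin λ, cos λ, 0), so ΔE = −sin(18.176°)·(-114) + cos(18.176°)·532 = 541.02 m.

ΔE = 541.0 m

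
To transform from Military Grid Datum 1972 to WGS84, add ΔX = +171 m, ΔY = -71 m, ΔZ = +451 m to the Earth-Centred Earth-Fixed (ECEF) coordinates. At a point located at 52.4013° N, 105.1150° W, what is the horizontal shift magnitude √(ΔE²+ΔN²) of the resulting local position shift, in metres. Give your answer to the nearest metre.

315 m

The local east axis at (φ, λ) is (−sin λ, cos λ, 0), so ΔE = −sin(-105.1150°)·171 + cos(-105.1150°)·(-71) = 183.60 m.
The local north axis is (−sin φ cos λ, −sin φ sin λ, cos φ), giving ΔN = 35.328 − 54.307 + 275.167 = 256.19 m.
Horizontal magnitude = √(ΔE² + ΔN²) = √(183.60² + 256.19²) = 315.18 m.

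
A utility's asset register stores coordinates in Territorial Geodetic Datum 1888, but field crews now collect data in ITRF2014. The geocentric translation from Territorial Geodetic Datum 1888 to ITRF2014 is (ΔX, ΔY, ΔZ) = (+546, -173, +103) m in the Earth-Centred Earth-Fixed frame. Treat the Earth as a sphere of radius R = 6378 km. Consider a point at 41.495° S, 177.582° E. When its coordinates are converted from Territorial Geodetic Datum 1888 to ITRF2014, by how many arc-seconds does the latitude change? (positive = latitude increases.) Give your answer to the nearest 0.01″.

Δφ = -9.35″

sin φ = -0.662555, cos φ = 0.749014, sin λ = 0.042190, cos λ = -0.999110.
North component: ΔN = −sin φ cos λ·ΔX − sin φ sin λ·ΔY + cos φ·ΔZ = −(-0.662555)(-0.999110)(546) − (-0.662555)(0.042190)(-173) + (0.749014)(103) = -289.12 m.
1° of latitude spans πR/180 = 111317 m, so Δφ = -289.12 / 111317 × 3600 = -9.350″.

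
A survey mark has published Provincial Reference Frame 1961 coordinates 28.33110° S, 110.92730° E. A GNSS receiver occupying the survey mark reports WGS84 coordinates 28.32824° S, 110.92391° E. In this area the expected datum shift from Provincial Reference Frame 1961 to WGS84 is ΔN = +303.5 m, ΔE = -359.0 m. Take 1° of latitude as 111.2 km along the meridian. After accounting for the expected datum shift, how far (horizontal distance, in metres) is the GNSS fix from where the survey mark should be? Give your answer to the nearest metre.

Observed coordinate differences: Δφ = +0.00286°, Δλ = -0.00339°.
Converting to metres (1° lat = 111200 m, cos φ = 0.880220): observed ΔN = 318.0 m, observed ΔE = -331.8 m.
Subtracting the expected shift leaves a residual of 318.0 − (303.5) = 14.5 m north and -331.8 − (-359.0) = 27.2 m east.
Residual distance = √(14.5² + 27.2²) = 30.8 m.

31 m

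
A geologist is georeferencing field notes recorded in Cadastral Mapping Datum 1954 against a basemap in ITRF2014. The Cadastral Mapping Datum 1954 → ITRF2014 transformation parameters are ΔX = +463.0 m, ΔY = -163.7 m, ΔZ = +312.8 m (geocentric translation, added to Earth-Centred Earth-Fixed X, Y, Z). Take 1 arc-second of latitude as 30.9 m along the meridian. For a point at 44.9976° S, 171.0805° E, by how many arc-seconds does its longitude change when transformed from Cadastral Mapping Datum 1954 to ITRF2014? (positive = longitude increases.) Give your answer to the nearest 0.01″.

sin φ = -0.707077, cos φ = 0.707136, sin λ = 0.155047, cos λ = -0.987907.
East component: ΔE = −sin λ·ΔX + cos λ·ΔY = −(0.155047)(463.0) + (-0.987907)(-163.7) = 89.93 m.
1° of latitude spans 3600 × 30.90 = 111240 m; at latitude φ, 1° of longitude spans that × cos φ = 78661.9 m, so Δλ = 89.93 / 78661.9 × 3600 = 4.116″.

Δλ = 4.12″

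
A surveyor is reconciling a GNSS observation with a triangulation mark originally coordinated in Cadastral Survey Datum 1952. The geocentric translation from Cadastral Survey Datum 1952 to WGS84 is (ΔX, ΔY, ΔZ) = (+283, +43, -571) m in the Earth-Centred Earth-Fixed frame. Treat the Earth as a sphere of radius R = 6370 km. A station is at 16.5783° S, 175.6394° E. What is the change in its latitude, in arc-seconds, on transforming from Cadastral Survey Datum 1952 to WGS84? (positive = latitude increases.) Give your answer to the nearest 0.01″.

sin φ = -0.285325, cos φ = 0.958431, sin λ = 0.076033, cos λ = -0.997105.
North component: ΔN = −sin φ cos λ·ΔX − sin φ sin λ·ΔY + cos φ·ΔZ = −(-0.285325)(-0.997105)(283) − (-0.285325)(0.076033)(43) + (0.958431)(-571) = -626.84 m.
1° of latitude spans πR/180 = 111177 m, so Δφ = -626.84 / 111177 × 3600 = -20.298″.

Δφ = -20.30″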